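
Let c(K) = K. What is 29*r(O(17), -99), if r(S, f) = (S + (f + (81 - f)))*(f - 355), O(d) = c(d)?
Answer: -1290268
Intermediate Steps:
O(d) = d
r(S, f) = (-355 + f)*(81 + S) (r(S, f) = (S + 81)*(-355 + f) = (81 + S)*(-355 + f) = (-355 + f)*(81 + S))
29*r(O(17), -99) = 29*(-28755 - 355*17 + 81*(-99) + 17*(-99)) = 29*(-28755 - 6035 - 8019 - 1683) = 29*(-44492) = -1290268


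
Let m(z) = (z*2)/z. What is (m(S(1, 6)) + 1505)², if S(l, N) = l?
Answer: 2271049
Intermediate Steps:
m(z) = 2 (m(z) = (2*z)/z = 2)
(m(S(1, 6)) + 1505)² = (2 + 1505)² = 1507² = 2271049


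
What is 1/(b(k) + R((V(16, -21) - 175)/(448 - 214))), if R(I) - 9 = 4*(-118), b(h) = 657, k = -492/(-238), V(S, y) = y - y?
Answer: 1/194 ≈ 0.0051546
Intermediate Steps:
V(S, y) = 0
k = 246/119 (k = -492*(-1/238) = 246/119 ≈ 2.0672)
R(I) = -463 (R(I) = 9 + 4*(-118) = 9 - 472 = -463)
1/(b(k) + R((V(16, -21) - 175)/(448 - 214))) = 1/(657 - 463) = 1/194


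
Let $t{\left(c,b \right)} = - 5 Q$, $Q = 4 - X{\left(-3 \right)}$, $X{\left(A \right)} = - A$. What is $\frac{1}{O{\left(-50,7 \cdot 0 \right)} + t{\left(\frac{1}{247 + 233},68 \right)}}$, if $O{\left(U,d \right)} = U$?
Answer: $- \frac{1}{55} \approx -0.018182$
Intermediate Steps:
$Q = 1$ ($Q = 4 - \left(-1\right) \left(-3\right) = 4 - 3 = 1$)
$t{\left(c,b \right)} = -5$ ($t{\left(c,b \right)} = \left(-5\right) 1 = -5$)
$\frac{1}{O{\left(-50,7 \cdot 0 \right)} + t{\left(\frac{1}{247 + 233},68 \right)}} = \frac{1}{-50 - 5} = \frac{1}{-55} = - \frac{1}{55}$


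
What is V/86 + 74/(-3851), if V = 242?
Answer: 462789/165593 ≈ 2.7947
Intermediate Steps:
V/86 + 74/(-3851) = 242/86 + 74/(-3851) = 242*(1/86) + 74*(-1/3851) = 121/43 - 74/3851 = 462789/165593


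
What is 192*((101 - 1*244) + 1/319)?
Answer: -8758272/319 ≈ -27455.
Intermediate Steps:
192*((101 - 1*244) + 1/319) = 192*((101 - 244) + 1/319) = 192*(-143 + 1/319) = 192*(-45616/319) = -8758272/319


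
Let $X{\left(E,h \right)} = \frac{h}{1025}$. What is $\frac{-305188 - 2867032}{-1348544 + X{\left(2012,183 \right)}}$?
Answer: $\frac{3251525500}{1382257417} \approx 2.3523$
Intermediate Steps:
$X{\left(E,h \right)} = \frac{h}{1025}$ ($X{\left(E,h \right)} = h \frac{1}{1025} = \frac{h}{1025}$)
$\frac{-305188 - 2867032}{-1348544 + X{\left(2012,183 \right)}} = \frac{-305188 - 2867032}{-1348544 + \frac{1}{1025} \cdot 183} = - \frac{3172220}{-1348544 + \frac{183}{1025}} = - \frac{3172220}{- \frac{1382257417}{1025}} = \left(-3172220\right) \left(- \frac{1025}{1382257417}\right) = \frac{3251525500}{1382257417}$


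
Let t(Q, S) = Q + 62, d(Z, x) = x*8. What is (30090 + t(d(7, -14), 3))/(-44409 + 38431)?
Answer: -15020/2989 ≈ -5.0251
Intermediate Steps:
d(Z, x) = 8*x
t(Q, S) = 62 + Q
(30090 + t(d(7, -14), 3))/(-44409 + 38431) = (30090 + (62 + 8*(-14)))/(-44409 + 38431) = (30090 + (62 - 112))/(-5978) = (30090 - 50)*(-1/5978) = 30040*(-1/5978) = -15020/2989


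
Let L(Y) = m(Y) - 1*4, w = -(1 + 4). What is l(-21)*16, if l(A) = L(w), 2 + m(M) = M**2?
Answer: 304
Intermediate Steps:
m(M) = -2 + M**2
w = -5 (w = -1*5 = -5)
L(Y) = -6 + Y**2 (L(Y) = (-2 + Y**2) - 1*4 = (-2 + Y**2) - 4 = -6 + Y**2)
l(A) = 19 (l(A) = -6 + (-5)**2 = -6 + 25 = 19)
l(-21)*16 = 19*16 = 304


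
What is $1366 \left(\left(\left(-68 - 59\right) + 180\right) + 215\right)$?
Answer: $366088$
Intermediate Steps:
$1366 \left(\left(\left(-68 - 59\right) + 180\right) + 215\right) = 1366 \left(\left(-127 + 180\right) + 215\right) = 1366 \left(53 + 215\right) = 1366 \cdot 268 = 366088$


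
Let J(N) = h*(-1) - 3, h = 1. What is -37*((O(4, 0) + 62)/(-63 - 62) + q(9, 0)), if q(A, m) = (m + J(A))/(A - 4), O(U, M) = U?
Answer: 6142/125 ≈ 49.136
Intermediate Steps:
J(N) = -4 (J(N) = 1*(-1) - 3 = -1 - 3 = -4)
q(A, m) = (-4 + m)/(-4 + A) (q(A, m) = (m - 4)/(A - 4) = (-4 + m)/(-4 + A))
-37*((O(4, 0) + 62)/(-63 - 62) + q(9, 0)) = -37*((4 + 62)/(-63 - 62) + (-4 + 0)/(-4 + 9)) = -37*(66/(-125) - 4/5) = -37*(66*(-1/125) + (1/5)*(-4)) = -37*(-66/125 - 4/5) = -37*(-166/125) = 6142/125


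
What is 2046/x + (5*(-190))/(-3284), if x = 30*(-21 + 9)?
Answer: -265711/49260 ≈ -5.3941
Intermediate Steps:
x = -360 (x = 30*(-12) = -360)
2046/x + (5*(-190))/(-3284) = 2046/(-360) + (5*(-190))/(-3284) = 2046*(-1/360) - 950*(-1/3284) = -341/60 + 475/1642 = -265711/49260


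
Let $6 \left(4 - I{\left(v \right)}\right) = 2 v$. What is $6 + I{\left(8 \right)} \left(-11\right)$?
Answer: $- \frac{26}{3} \approx -8.6667$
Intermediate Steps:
$I{\left(v \right)} = 4 - \frac{v}{3}$ ($I{\left(v \right)} = 4 - \frac{2 v}{6} = 4 - \frac{v}{3}$)
$6 + I{\left(8 \right)} \left(-11\right) = 6 + \left(4 - \frac{8}{3}\right) \left(-11\right) = 6 + \frac{4}{3} \left(-11\right) = 6 - \frac{44}{3} = - \frac{26}{3}$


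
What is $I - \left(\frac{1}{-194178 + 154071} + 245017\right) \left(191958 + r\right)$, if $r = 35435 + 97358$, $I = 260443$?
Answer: $- \frac{3191284122954917}{40107} \approx -7.9569 \cdot 10^{10}$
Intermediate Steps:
$r = 132793$
$I - \left(\frac{1}{-194178 + 154071} + 245017\right) \left(191958 + r\right) = 260443 - \left(\frac{1}{-194178 + 154071} + 245017\right) \left(191958 + 132793\right) = 260443 - \left(\frac{1}{-40107} + 245017\right) 324751 = 260443 - \left(- \frac{1}{40107} + 245017\right) 324751 = 260443 - \frac{9826896818}{40107} \cdot 324751 = 260443 - \frac{3191294568542318}{40107} = - \frac{3191284122954917}{40107}$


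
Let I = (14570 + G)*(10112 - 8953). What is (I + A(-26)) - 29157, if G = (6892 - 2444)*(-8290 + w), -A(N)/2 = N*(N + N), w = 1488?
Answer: -35049033295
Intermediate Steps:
A(N) = -4*N² (A(N) = -2*N*(N + N) = -2*N*2*N = -4*N²)
G = -30255296 (G = (6892 - 2444)*(-8290 + 1488) = 4448*(-6802) = -30255296)
I = -35049001434 (I = (14570 - 30255296)*(10112 - 8953) = -30240726*1159 = -35049001434)
(I + A(-26)) - 29157 = (-35049001434 - 4*(-26)²) - 29157 = (-35049001434 - 4*676) - 29157 = (-35049001434 - 2704) - 29157 = -35049004138 - 29157 = -35049033295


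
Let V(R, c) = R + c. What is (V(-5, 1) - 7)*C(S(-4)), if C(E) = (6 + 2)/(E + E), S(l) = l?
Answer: 11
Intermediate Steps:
C(E) = 4/E (C(E) = 8/((2*E)) = 8*(1/(2*E)) = 4/E)
(V(-5, 1) - 7)*C(S(-4)) = ((-5 + 1) - 7)*(4/(-4)) = (-4 - 7)*(4*(-¼)) = -11*(-1) = 11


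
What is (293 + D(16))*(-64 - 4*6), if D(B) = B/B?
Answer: -25872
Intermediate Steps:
D(B) = 1
(293 + D(16))*(-64 - 4*6) = (293 + 1)*(-64 - 4*6) = 294*(-64 - 24) = 294*(-88) = -25872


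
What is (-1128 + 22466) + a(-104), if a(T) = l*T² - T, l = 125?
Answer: 1373442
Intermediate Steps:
a(T) = -T + 125*T² (a(T) = 125*T² - T = -T + 125*T²)
(-1128 + 22466) + a(-104) = (-1128 + 22466) - 104*(-1 + 125*(-104)) = 21338 - 104*(-1 - 13000) = 21338 - 104*(-13001) = 21338 + 1352104 = 1373442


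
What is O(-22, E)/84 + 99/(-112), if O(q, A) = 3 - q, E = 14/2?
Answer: -197/336 ≈ -0.58631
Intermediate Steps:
E = 7 (E = 14*(½) = 7)
O(-22, E)/84 + 99/(-112) = (3 - 1*(-22))/84 + 99/(-112) = (3 + 22)*(1/84) + 99*(-1/112) = 25*(1/84) - 99/112 = 25/84 - 99/112 = -197/336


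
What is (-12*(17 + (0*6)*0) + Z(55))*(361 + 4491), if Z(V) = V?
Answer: -722948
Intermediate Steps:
(-12*(17 + (0*6)*0) + Z(55))*(361 + 4491) = (-12*(17 + (0*6)*0) + 55)*(361 + 4491) = (-12*(17 + 0*0) + 55)*4852 = (-12*(17 + 0) + 55)*4852 = (-12*17 + 55)*4852 = (-204 + 55)*4852 = -149*4852 = -722948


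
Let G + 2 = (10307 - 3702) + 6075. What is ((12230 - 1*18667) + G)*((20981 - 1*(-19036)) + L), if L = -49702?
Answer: -60444085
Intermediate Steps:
G = 12678 (G = -2 + ((10307 - 3702) + 6075) = -2 + (6605 + 6075) = -2 + 12680 = 12678)
((12230 - 1*18667) + G)*((20981 - 1*(-19036)) + L) = ((12230 - 1*18667) + 12678)*((20981 - 1*(-19036)) - 49702) = ((12230 - 18667) + 12678)*((20981 + 19036) - 49702) = (-6437 + 12678)*(40017 - 49702) = 6241*(-9685) = -60444085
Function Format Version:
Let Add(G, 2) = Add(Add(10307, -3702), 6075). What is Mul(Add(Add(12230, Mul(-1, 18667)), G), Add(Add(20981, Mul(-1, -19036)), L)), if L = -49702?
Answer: -60444085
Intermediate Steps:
G = 12678 (G = Add(-2, Add(Add(10307, -3702), 6075)) = Add(-2, Add(6605, 6075)) = Add(-2, 12680) = 12678)
Mul(Add(Add(12230, Mul(-1, 18667)), G), Add(Add(20981, Mul(-1, -19036)), L)) = Mul(Add(Add(12230, Mul(-1, 18667)), 12678), Add(Add(20981, Mul(-1, -19036)), -49702)) = Mul(Add(Add(12230, -18667), 12678), Add(Add(20981, 19036), -49702)) = Mul(Add(-6437, 12678), Add(40017, -49702)) = Mul(6241, -9685) = -60444085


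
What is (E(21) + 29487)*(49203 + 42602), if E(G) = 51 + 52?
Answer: 2716509950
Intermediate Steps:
E(G) = 103
(E(21) + 29487)*(49203 + 42602) = (103 + 29487)*(49203 + 42602) = 29590*91805 = 2716509950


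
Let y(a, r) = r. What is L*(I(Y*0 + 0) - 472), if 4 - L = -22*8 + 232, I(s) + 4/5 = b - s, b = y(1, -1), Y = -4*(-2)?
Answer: 123188/5 ≈ 24638.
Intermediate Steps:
Y = 8
b = -1
I(s) = -9/5 - s (I(s) = -⅘ + (-1 - s) = -9/5 - s)
L = -52 (L = 4 - (-22*8 + 232) = 4 - (-176 + 232) = 4 - 1*56 = 4 - 56 = -52)
L*(I(Y*0 + 0) - 472) = -52*((-9/5 - (8*0 + 0)) - 472) = -52*((-9/5 - (0 + 0)) - 472) = -52*((-9/5 - 1*0) - 472) = -52*((-9/5 + 0) - 472) = -52*(-9/5 - 472) = -52*(-2369/5) = 123188/5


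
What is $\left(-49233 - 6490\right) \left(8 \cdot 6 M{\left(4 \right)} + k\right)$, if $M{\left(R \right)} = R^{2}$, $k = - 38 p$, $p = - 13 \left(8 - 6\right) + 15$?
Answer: $-66087478$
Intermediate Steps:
$p = -11$ ($p = - 13 \left(8 - 6\right) + 15 = \left(-13\right) 2 + 15 = -26 + 15 = -11$)
$k = 418$ ($k = \left(-38\right) \left(-11\right) = 418$)
$\left(-49233 - 6490\right) \left(8 \cdot 6 M{\left(4 \right)} + k\right) = \left(-49233 - 6490\right) \left(8 \cdot 6 \cdot 4^{2} + 418\right) = - 55723 \left(48 \cdot 16 + 418\right) = - 55723 \left(768 + 418\right) = \left(-55723\right) 1186 = -66087478$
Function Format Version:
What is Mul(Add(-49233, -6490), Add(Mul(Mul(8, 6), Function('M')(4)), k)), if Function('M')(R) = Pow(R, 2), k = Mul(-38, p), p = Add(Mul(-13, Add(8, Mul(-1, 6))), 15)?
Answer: -66087478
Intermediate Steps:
p = -11 (p = Add(Mul(-13, Add(8, -6)), 15) = Add(Mul(-13, 2), 15) = Add(-26, 15) = -11)
k = 418 (k = Mul(-38, -11) = 418)
Mul(Add(-49233, -6490), Add(Mul(Mul(8, 6), Function('M')(4)), k)) = Mul(Add(-49233, -6490), Add(Mul(Mul(8, 6), Pow(4, 2)), 418)) = Mul(-55723, Add(Mul(48, 16), 418)) = Mul(-55723, Add(768, 418)) = Mul(-55723, 1186) = -66087478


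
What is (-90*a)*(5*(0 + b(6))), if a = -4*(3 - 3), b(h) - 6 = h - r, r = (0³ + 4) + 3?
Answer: 0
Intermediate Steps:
r = 7 (r = (0 + 4) + 3 = 4 + 3 = 7)
b(h) = -1 + h (b(h) = 6 + (h - 1*7) = 6 + (h - 7) = 6 + (-7 + h) = -1 + h)
a = 0 (a = -4*0 = 0)
(-90*a)*(5*(0 + b(6))) = (-90*0)*(5*(0 + (-1 + 6))) = 0*(5*(0 + 5)) = 0*(5*5) = 0*25 = 0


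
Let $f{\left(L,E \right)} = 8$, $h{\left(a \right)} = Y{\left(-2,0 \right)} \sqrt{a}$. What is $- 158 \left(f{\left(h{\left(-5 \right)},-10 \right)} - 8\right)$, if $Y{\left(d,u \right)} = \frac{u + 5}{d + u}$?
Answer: $0$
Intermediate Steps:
$Y{\left(d,u \right)} = \frac{5 + u}{d + u}$
$h{\left(a \right)} = - \frac{5 \sqrt{a}}{2}$ ($h{\left(a \right)} = \frac{5 + 0}{-2 + 0} \sqrt{a} = \frac{1}{-2} \cdot 5 \sqrt{a} = \left(- \frac{1}{2}\right) 5 \sqrt{a} = - \frac{5 \sqrt{a}}{2}$)
$- 158 \left(f{\left(h{\left(-5 \right)},-10 \right)} - 8\right) = - 158 \left(8 - 8\right) = \left(-158\right) 0 = 0$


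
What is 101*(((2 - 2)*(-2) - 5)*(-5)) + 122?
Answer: 2647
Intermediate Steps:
101*(((2 - 2)*(-2) - 5)*(-5)) + 122 = 101*((0*(-2) - 5)*(-5)) + 122 = 101*((0 - 5)*(-5)) + 122 = 101*(-5*(-5)) + 122 = 101*25 + 122 = 2525 + 122 = 2647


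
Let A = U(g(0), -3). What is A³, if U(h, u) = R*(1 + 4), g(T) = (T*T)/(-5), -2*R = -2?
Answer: 125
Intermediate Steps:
R = 1 (R = -½*(-2) = 1)
g(T) = -T²/5 (g(T) = T²*(-⅕) = -T²/5)
U(h, u) = 5 (U(h, u) = 1*(1 + 4) = 1*5 = 5)
A = 5
A³ = 5³ = 125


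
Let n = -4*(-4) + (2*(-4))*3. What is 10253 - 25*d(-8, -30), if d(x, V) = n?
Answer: 10453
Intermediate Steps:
n = -8 (n = 16 - 8*3 = 16 - 24 = -8)
d(x, V) = -8
10253 - 25*d(-8, -30) = 10253 - 25*(-8) = 10253 + 200 = 10453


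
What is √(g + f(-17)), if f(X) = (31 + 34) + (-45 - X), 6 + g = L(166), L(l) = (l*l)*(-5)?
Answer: I*√137749 ≈ 371.15*I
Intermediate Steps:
L(l) = -5*l² (L(l) = l²*(-5) = -5*l²)
g = -137786 (g = -6 - 5*166² = -6 - 5*27556 = -6 - 137780 = -137786)
f(X) = 20 - X (f(X) = 65 + (-45 - X) = 20 - X)
√(g + f(-17)) = √(-137786 + (20 - 1*(-17))) = √(-137786 + (20 + 17)) = √(-137786 + 37) = √(-137749) = I*√137749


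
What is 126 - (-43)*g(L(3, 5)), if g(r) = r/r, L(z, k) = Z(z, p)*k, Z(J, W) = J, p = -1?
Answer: 169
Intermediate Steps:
L(z, k) = k*z (L(z, k) = z*k = k*z)
g(r) = 1
126 - (-43)*g(L(3, 5)) = 126 - (-43) = 126 - 43*(-1) = 126 + 43 = 169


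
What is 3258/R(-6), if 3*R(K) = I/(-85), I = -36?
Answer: 46155/2 ≈ 23078.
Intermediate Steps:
R(K) = 12/85 (R(K) = (-36/(-85))/3 = (-36*(-1/85))/3 = (1/3)*(36/85) = 12/85)
3258/R(-6) = 3258/(12/85) = 3258*(85/12) = 46155/2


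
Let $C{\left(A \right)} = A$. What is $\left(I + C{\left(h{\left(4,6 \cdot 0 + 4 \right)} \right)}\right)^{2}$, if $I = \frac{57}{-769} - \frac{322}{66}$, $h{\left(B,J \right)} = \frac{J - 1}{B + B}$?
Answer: $\frac{863763913321}{41215496256} \approx 20.957$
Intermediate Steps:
$h{\left(B,J \right)} = \frac{-1 + J}{2 B}$
$I = - \frac{125690}{25377}$ ($I = 57 \left(- \frac{1}{769}\right) - \frac{161}{33} = - \frac{57}{769} - \frac{161}{33} = - \frac{125690}{25377} \approx -4.9529$)
$\left(I + C{\left(h{\left(4,6 \cdot 0 + 4 \right)} \right)}\right)^{2} = \left(- \frac{125690}{25377} + \frac{-1 + \left(6 \cdot 0 + 4\right)}{2 \cdot 4}\right)^{2} = \left(- \frac{125690}{25377} + \frac{1}{2} \cdot \frac{1}{4} \left(-1 + \left(0 + 4\right)\right)\right)^{2} = \left(- \frac{125690}{25377} + \frac{1}{2} \cdot \frac{1}{4} \left(-1 + 4\right)\right)^{2} = \left(- \frac{125690}{25377} + \frac{1}{2} \cdot \frac{1}{4} \cdot 3\right)^{2} = \left(- \frac{125690}{25377} + \frac{3}{8}\right)^{2} = \left(- \frac{929389}{203016}\right)^{2} = \frac{863763913321}{41215496256}$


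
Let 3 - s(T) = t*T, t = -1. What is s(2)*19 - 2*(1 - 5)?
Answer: 103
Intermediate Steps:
s(T) = 3 + T (s(T) = 3 - (-1)*T = 3 + T)
s(2)*19 - 2*(1 - 5) = (3 + 2)*19 - 2*(1 - 5) = 5*19 - 2*(-4) = 95 + 8 = 103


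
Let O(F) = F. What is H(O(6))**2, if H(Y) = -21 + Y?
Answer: 225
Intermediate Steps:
H(O(6))**2 = (-21 + 6)**2 = (-15)**2 = 225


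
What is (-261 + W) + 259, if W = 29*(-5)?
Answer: -147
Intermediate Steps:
W = -145
(-261 + W) + 259 = (-261 - 145) + 259 = -406 + 259 = -147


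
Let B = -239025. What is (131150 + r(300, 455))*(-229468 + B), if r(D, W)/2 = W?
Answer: -61869185580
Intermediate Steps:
r(D, W) = 2*W
(131150 + r(300, 455))*(-229468 + B) = (131150 + 2*455)*(-229468 - 239025) = (131150 + 910)*(-468493) = 132060*(-468493) = -61869185580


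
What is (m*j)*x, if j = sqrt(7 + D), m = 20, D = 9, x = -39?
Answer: -3120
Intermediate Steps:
j = 4 (j = sqrt(7 + 9) = sqrt(16) = 4)
(m*j)*x = (20*4)*(-39) = 80*(-39) = -3120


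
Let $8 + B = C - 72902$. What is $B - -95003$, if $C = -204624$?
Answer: $-182531$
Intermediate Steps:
$B = -277534$ ($B = -8 - 277526 = -277534$)
$B - -95003 = -277534 - -95003 = -277534 + 95003 = -182531$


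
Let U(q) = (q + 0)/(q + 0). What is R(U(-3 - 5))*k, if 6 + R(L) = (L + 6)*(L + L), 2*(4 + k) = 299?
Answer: 1164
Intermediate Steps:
k = 291/2 (k = -4 + (1/2)*299 = -4 + 299/2 = 291/2 ≈ 145.50)
U(q) = 1 (U(q) = q/q = 1)
R(L) = -6 + 2*L*(6 + L) (R(L) = -6 + (L + 6)*(L + L) = -6 + (6 + L)*(2*L) = -6 + 2*L*(6 + L))
R(U(-3 - 5))*k = (-6 + 2*1**2 + 12*1)*(291/2) = (-6 + 2*1 + 12)*(291/2) = (-6 + 2 + 12)*(291/2) = 8*(291/2) = 1164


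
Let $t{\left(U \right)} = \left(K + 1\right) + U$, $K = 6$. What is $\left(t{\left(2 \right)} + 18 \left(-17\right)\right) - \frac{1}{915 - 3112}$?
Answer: $- \frac{652508}{2197} \approx -297.0$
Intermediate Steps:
$t{\left(U \right)} = 7 + U$ ($t{\left(U \right)} = \left(6 + 1\right) + U = 7 + U$)
$\left(t{\left(2 \right)} + 18 \left(-17\right)\right) - \frac{1}{915 - 3112} = \left(\left(7 + 2\right) + 18 \left(-17\right)\right) - \frac{1}{915 - 3112} = \left(9 - 306\right) - \frac{1}{-2197} = -297 - - \frac{1}{2197} = -297 + \frac{1}{2197} = - \frac{652508}{2197}$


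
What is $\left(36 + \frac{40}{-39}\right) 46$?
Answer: $\frac{62744}{39} \approx 1608.8$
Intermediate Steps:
$\left(36 + \frac{40}{-39}\right) 46 = \left(36 + 40 \left(- \frac{1}{39}\right)\right) 46 = \left(36 - \frac{40}{39}\right) 46 = \frac{1364}{39} \cdot 46 = \frac{62744}{39}$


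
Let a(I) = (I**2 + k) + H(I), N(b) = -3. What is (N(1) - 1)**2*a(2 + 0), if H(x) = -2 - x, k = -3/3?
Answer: -16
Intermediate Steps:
k = -1 (k = -3*1/3 = -1)
a(I) = -3 + I**2 - I (a(I) = (I**2 - 1) + (-2 - I) = (-1 + I**2) + (-2 - I) = -3 + I**2 - I)
(N(1) - 1)**2*a(2 + 0) = (-3 - 1)**2*(-3 + (2 + 0)**2 - (2 + 0)) = (-4)**2*(-3 + 2**2 - 1*2) = 16*(-3 + 4 - 2) = 16*(-1) = -16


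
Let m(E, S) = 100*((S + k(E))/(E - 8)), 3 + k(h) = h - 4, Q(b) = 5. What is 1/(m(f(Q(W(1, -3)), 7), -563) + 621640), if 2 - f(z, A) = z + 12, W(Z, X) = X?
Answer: 23/14356220 ≈ 1.6021e-6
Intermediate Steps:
k(h) = -7 + h (k(h) = -3 + (h - 4) = -3 + (-4 + h) = -7 + h)
f(z, A) = -10 - z (f(z, A) = 2 - (z + 12) = 2 - (12 + z) = 2 + (-12 - z) = -10 - z)
m(E, S) = 100*(-7 + E + S)/(-8 + E) (m(E, S) = 100*((S + (-7 + E))/(E - 8)) = 100*((-7 + E + S)/(-8 + E)) = 100*(-7 + E + S)/(-8 + E))
1/(m(f(Q(W(1, -3)), 7), -563) + 621640) = 1/(100*(-7 + (-10 - 1*5) - 563)/(-8 + (-10 - 1*5)) + 621640) = 1/(100*(-7 + (-10 - 5) - 563)/(-8 + (-10 - 5)) + 621640) = 1/(100*(-7 - 15 - 563)/(-8 - 15) + 621640) = 1/(100*(-585)/(-23) + 621640) = 1/(100*(-1/23)*(-585) + 621640) = 1/(58500/23 + 621640) = 1/(14356220/23) = 23/14356220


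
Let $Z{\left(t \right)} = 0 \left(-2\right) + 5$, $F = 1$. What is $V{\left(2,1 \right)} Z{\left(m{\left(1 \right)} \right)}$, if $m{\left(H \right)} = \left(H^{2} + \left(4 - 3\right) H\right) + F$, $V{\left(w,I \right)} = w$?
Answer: $10$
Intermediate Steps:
$m{\left(H \right)} = 1 + H + H^{2}$ ($m{\left(H \right)} = \left(H^{2} + \left(4 - 3\right) H\right) + 1 = \left(H^{2} + 1 H\right) + 1 = \left(H^{2} + H\right) + 1 = \left(H + H^{2}\right) + 1 = 1 + H + H^{2}$)
$Z{\left(t \right)} = 5$ ($Z{\left(t \right)} = 0 + 5 = 5$)
$V{\left(2,1 \right)} Z{\left(m{\left(1 \right)} \right)} = 2 \cdot 5 = 10$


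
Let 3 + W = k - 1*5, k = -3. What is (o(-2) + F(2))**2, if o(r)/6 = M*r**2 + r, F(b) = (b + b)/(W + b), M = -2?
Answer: 295936/81 ≈ 3653.5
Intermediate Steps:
W = -11 (W = -3 + (-3 - 1*5) = -3 + (-3 - 5) = -3 - 8 = -11)
F(b) = 2*b/(-11 + b) (F(b) = (b + b)/(-11 + b) = (2*b)/(-11 + b) = 2*b/(-11 + b))
o(r) = -12*r**2 + 6*r (o(r) = 6*(-2*r**2 + r) = 6*(r - 2*r**2) = -12*r**2 + 6*r)
(o(-2) + F(2))**2 = (6*(-2)*(1 - 2*(-2)) + 2*2/(-11 + 2))**2 = (6*(-2)*(1 + 4) + 2*2/(-9))**2 = (6*(-2)*5 + 2*2*(-1/9))**2 = (-60 - 4/9)**2 = (-544/9)**2 = 295936/81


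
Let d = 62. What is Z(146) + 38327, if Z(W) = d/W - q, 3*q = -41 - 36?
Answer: 8399327/219 ≈ 38353.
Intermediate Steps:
q = -77/3 (q = (-41 - 36)/3 = (1/3)*(-77) = -77/3 ≈ -25.667)
Z(W) = 77/3 + 62/W (Z(W) = 62/W - 1*(-77/3) = 62/W + 77/3 = 77/3 + 62/W)
Z(146) + 38327 = (77/3 + 62/146) + 38327 = (77/3 + 62*(1/146)) + 38327 = (77/3 + 31/73) + 38327 = 5714/219 + 38327 = 8399327/219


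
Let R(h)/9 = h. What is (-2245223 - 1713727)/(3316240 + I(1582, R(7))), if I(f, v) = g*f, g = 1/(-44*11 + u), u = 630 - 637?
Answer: -971922225/814136129 ≈ -1.1938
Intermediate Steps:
R(h) = 9*h
u = -7
g = -1/491 (g = 1/(-44*11 - 7) = 1/(-484 - 7) = 1/(-491) = -1/491 ≈ -0.0020367)
I(f, v) = -f/491
(-2245223 - 1713727)/(3316240 + I(1582, R(7))) = (-2245223 - 1713727)/(3316240 - 1/491*1582) = -3958950/(3316240 - 1582/491) = -3958950/1628272258/491 = -3958950*491/1628272258 = -971922225/814136129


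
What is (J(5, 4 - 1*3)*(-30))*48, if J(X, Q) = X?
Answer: -7200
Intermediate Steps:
(J(5, 4 - 1*3)*(-30))*48 = (5*(-30))*48 = -150*48 = -7200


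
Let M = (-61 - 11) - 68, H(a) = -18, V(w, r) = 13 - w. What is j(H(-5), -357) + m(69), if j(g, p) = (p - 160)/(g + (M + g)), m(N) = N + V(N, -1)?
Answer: 255/16 ≈ 15.938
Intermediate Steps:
M = -140 (M = -72 - 68 = -140)
m(N) = 13 (m(N) = N + (13 - N) = 13)
j(g, p) = (-160 + p)/(-140 + 2*g) (j(g, p) = (p - 160)/(g + (-140 + g)) = (-160 + p)/(-140 + 2*g))
j(H(-5), -357) + m(69) = (-160 - 357)/(2*(-70 - 18)) + 13 = (1/2)*(-517)/(-88) + 13 = (1/2)*(-1/88)*(-517) + 13 = 47/16 + 13 = 255/16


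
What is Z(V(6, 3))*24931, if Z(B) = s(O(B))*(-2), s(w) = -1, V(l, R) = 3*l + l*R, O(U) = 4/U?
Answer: 49862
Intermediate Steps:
V(l, R) = 3*l + R*l
Z(B) = 2 (Z(B) = -1*(-2) = 2)
Z(V(6, 3))*24931 = 2*24931 = 49862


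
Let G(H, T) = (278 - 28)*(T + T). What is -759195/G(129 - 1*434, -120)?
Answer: 50613/4000 ≈ 12.653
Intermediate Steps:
G(H, T) = 500*T (G(H, T) = 250*(2*T) = 500*T)
-759195/G(129 - 1*434, -120) = -759195/(500*(-120)) = -759195/(-60000) = -759195*(-1/60000) = 50613/4000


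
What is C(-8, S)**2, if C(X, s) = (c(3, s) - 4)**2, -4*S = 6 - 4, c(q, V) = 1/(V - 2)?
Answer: 234256/625 ≈ 374.81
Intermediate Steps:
c(q, V) = 1/(-2 + V)
S = -1/2 (S = -(6 - 4)/4 = -1/4*2 = -1/2 ≈ -0.50000)
C(X, s) = (-4 + 1/(-2 + s))**2 (C(X, s) = (1/(-2 + s) - 4)**2 = (-4 + 1/(-2 + s))**2)
C(-8, S)**2 = ((-9 + 4*(-1/2))**2/(-2 - 1/2)**2)**2 = ((-9 - 2)**2/(-5/2)**2)**2 = ((-11)**2*(4/25))**2 = (121*(4/25))**2 = (484/25)**2 = 234256/625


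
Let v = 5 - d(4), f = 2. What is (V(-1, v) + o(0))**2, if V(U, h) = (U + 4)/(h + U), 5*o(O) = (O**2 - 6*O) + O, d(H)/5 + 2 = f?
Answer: 9/16 ≈ 0.56250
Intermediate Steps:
d(H) = 0 (d(H) = -10 + 5*2 = -10 + 10 = 0)
o(O) = -O + O**2/5 (o(O) = ((O**2 - 6*O) + O)/5 = (O**2 - 5*O)/5 = -O + O**2/5)
v = 5 (v = 5 - 1*0 = 5 + 0 = 5)
V(U, h) = (4 + U)/(U + h)
(V(-1, v) + o(0))**2 = ((4 - 1)/(-1 + 5) + (1/5)*0*(-5 + 0))**2 = (3/4 + (1/5)*0*(-5))**2 = ((1/4)*3 + 0)**2 = (3/4 + 0)**2 = (3/4)**2 = 9/16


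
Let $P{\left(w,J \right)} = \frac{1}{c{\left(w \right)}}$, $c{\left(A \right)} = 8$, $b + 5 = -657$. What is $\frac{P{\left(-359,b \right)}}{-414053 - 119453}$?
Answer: $- \frac{1}{4268048} \approx -2.343 \cdot 10^{-7}$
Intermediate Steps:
$b = -662$ ($b = -5 - 657 = -662$)
$P{\left(w,J \right)} = \frac{1}{8}$
$\frac{P{\left(-359,b \right)}}{-414053 - 119453} = \frac{1}{8 \left(-414053 - 119453\right)} = \frac{1}{8 \left(-533506\right)} = \frac{1}{8} \left(- \frac{1}{533506}\right) = - \frac{1}{4268048}$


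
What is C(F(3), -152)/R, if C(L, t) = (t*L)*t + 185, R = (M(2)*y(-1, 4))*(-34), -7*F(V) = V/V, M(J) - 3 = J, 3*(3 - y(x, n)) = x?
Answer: 65427/11900 ≈ 5.4981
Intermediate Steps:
y(x, n) = 3 - x/3
M(J) = 3 + J
F(V) = -⅐ (F(V) = -V/(7*V) = -⅐*1 = -⅐)
R = -1700/3 (R = ((3 + 2)*(3 - ⅓*(-1)))*(-34) = (5*(3 + ⅓))*(-34) = (5*(10/3))*(-34) = (50/3)*(-34) = -1700/3 ≈ -566.67)
C(L, t) = 185 + L*t² (C(L, t) = (L*t)*t + 185 = L*t² + 185 = 185 + L*t²)
C(F(3), -152)/R = (185 - ⅐*(-152)²)/(-1700/3) = (185 - ⅐*23104)*(-3/1700) = (185 - 23104/7)*(-3/1700) = -21809/7*(-3/1700) = 65427/11900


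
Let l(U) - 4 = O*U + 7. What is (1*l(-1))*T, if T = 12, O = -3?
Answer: 168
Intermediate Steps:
l(U) = 11 - 3*U (l(U) = 4 + (-3*U + 7) = 4 + (7 - 3*U) = 11 - 3*U)
(1*l(-1))*T = (1*(11 - 3*(-1)))*12 = (1*(11 + 3))*12 = (1*14)*12 = 14*12 = 168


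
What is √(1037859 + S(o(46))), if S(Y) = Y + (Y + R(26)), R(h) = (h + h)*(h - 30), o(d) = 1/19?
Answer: 13*√2216521/19 ≈ 1018.7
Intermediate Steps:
o(d) = 1/19
R(h) = 2*h*(-30 + h) (R(h) = (2*h)*(-30 + h) = 2*h*(-30 + h))
S(Y) = -208 + 2*Y (S(Y) = Y + (Y + 2*26*(-30 + 26)) = Y + (Y + 2*26*(-4)) = Y + (Y - 208) = Y + (-208 + Y) = -208 + 2*Y)
√(1037859 + S(o(46))) = √(1037859 + (-208 + 2*(1/19))) = √(1037859 + (-208 + 2/19)) = √(1037859 - 3950/19) = √(19715371/19) = 13*√2216521/19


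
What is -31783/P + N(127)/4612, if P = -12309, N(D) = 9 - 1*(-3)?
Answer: 36682726/14192277 ≈ 2.5847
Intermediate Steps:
N(D) = 12 (N(D) = 9 + 3 = 12)
-31783/P + N(127)/4612 = -31783/(-12309) + 12/4612 = -31783*(-1/12309) + 12*(1/4612) = 31783/12309 + 3/1153 = 36682726/14192277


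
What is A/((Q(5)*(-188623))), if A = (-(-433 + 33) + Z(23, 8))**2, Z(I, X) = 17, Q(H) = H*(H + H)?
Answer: -1251/67850 ≈ -0.018438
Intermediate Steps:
Q(H) = 2*H**2 (Q(H) = H*(2*H) = 2*H**2)
A = 173889 (A = (-(-433 + 33) + 17)**2 = (-1*(-400) + 17)**2 = (400 + 17)**2 = 417**2 = 173889)
A/((Q(5)*(-188623))) = 173889/(((2*5**2)*(-188623))) = 173889/(((2*25)*(-188623))) = 173889/((50*(-188623))) = 173889/(-9431150) = 173889*(-1/9431150) = -1251/67850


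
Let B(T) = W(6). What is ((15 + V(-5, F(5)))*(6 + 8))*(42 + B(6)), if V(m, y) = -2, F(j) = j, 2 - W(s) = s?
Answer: 6916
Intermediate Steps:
W(s) = 2 - s
B(T) = -4 (B(T) = 2 - 1*6 = 2 - 6 = -4)
((15 + V(-5, F(5)))*(6 + 8))*(42 + B(6)) = ((15 - 2)*(6 + 8))*(42 - 4) = (13*14)*38 = 182*38 = 6916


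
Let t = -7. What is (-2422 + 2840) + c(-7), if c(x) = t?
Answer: 411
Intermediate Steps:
c(x) = -7
(-2422 + 2840) + c(-7) = (-2422 + 2840) - 7 = 418 - 7 = 411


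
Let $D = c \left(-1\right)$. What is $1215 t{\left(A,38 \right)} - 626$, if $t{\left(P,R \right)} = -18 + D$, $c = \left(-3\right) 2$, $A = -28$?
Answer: $-15206$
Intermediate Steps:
$c = -6$
$D = 6$ ($D = \left(-6\right) \left(-1\right) = 6$)
$t{\left(P,R \right)} = -12$ ($t{\left(P,R \right)} = -18 + 6 = -12$)
$1215 t{\left(A,38 \right)} - 626 = 1215 \left(-12\right) - 626 = -14580 - 626 = -15206$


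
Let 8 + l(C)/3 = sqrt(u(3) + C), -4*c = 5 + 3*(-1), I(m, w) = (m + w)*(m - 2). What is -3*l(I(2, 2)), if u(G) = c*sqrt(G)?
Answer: 72 - 9*I*sqrt(2)*3**(1/4)/2 ≈ 72.0 - 8.3754*I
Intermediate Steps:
I(m, w) = (-2 + m)*(m + w) (I(m, w) = (m + w)*(-2 + m) = (-2 + m)*(m + w))
c = -1/2 (c = -(5 + 3*(-1))/4 = -(5 - 3)/4 = -1/4*2 = -1/2 ≈ -0.50000)
u(G) = -sqrt(G)/2
l(C) = -24 + 3*sqrt(C - sqrt(3)/2) (l(C) = -24 + 3*sqrt(-sqrt(3)/2 + C) = -24 + 3*sqrt(C - sqrt(3)/2))
-3*l(I(2, 2)) = -3*(-24 + 3*sqrt(-2*sqrt(3) + 4*(2**2 - 2*2 - 2*2 + 2*2))/2) = -3*(-24 + 3*sqrt(-2*sqrt(3) + 4*(4 - 4 - 4 + 4))/2) = -3*(-24 + 3*sqrt(-2*sqrt(3) + 4*0)/2) = -3*(-24 + 3*sqrt(-2*sqrt(3) + 0)/2) = -3*(-24 + 3*sqrt(-2*sqrt(3))/2) = -3*(-24 + 3*(I*sqrt(2)*3**(1/4))/2) = -3*(-24 + 3*I*sqrt(2)*3**(1/4)/2) = 72 - 9*I*sqrt(2)*3**(1/4)/2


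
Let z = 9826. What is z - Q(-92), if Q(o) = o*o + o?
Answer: 1454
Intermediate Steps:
Q(o) = o + o² (Q(o) = o² + o = o + o²)
z - Q(-92) = 9826 - (-92)*(1 - 92) = 9826 - (-92)*(-91) = 9826 - 1*8372 = 9826 - 8372 = 1454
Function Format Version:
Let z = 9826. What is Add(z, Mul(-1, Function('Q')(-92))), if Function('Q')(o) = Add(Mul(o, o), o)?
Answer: 1454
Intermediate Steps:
Function('Q')(o) = Add(o, Pow(o, 2)) (Function('Q')(o) = Add(Pow(o, 2), o) = Add(o, Pow(o, 2)))
Add(z, Mul(-1, Function('Q')(-92))) = Add(9826, Mul(-1, Mul(-92, Add(1, -92)))) = Add(9826, Mul(-1, Mul(-92, -91))) = Add(9826, Mul(-1, 8372)) = Add(9826, -8372) = 1454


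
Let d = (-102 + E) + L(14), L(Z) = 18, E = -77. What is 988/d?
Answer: -988/161 ≈ -6.1366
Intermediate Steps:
d = -161 (d = (-102 - 77) + 18 = -179 + 18 = -161)
988/d = 988/(-161) = 988*(-1/161) = -988/161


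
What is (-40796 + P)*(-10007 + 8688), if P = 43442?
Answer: -3490074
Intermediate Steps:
(-40796 + P)*(-10007 + 8688) = (-40796 + 43442)*(-10007 + 8688) = 2646*(-1319) = -3490074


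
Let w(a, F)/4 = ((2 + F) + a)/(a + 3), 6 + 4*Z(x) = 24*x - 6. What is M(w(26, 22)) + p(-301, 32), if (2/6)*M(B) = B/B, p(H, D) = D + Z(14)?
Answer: 116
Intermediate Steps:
Z(x) = -3 + 6*x (Z(x) = -3/2 + (24*x - 6)/4 = -3/2 + (-6 + 24*x)/4 = -3/2 + (-3/2 + 6*x) = -3 + 6*x)
p(H, D) = 81 + D (p(H, D) = D + (-3 + 6*14) = D + (-3 + 84) = D + 81 = 81 + D)
w(a, F) = 4*(2 + F + a)/(3 + a) (w(a, F) = 4*(((2 + F) + a)/(a + 3)) = 4*((2 + F + a)/(3 + a)) = 4*(2 + F + a)/(3 + a))
M(B) = 3 (M(B) = 3*(B/B) = 3*1 = 3)
M(w(26, 22)) + p(-301, 32) = 3 + (81 + 32) = 3 + 113 = 116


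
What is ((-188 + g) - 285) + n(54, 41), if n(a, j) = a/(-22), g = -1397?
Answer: -20597/11 ≈ -1872.5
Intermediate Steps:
n(a, j) = -a/22 (n(a, j) = a*(-1/22) = -a/22)
((-188 + g) - 285) + n(54, 41) = ((-188 - 1397) - 285) - 1/22*54 = (-1585 - 285) - 27/11 = -1870 - 27/11 = -20597/11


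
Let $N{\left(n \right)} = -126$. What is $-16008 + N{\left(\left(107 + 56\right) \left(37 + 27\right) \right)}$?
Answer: $-16134$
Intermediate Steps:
$-16008 + N{\left(\left(107 + 56\right) \left(37 + 27\right) \right)} = -16008 - 126 = -16134$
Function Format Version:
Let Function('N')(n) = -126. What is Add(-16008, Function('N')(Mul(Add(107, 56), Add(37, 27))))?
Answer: -16134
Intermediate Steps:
Add(-16008, Function('N')(Mul(Add(107, 56), Add(37, 27)))) = Add(-16008, -126) = -16134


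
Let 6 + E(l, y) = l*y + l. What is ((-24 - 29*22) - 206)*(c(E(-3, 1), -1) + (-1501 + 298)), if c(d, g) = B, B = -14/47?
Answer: 49089740/47 ≈ 1.0445e+6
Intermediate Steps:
E(l, y) = -6 + l + l*y (E(l, y) = -6 + (l*y + l) = -6 + (l + l*y) = -6 + l + l*y)
B = -14/47 (B = -14*1/47 = -14/47 ≈ -0.29787)
c(d, g) = -14/47
((-24 - 29*22) - 206)*(c(E(-3, 1), -1) + (-1501 + 298)) = ((-24 - 29*22) - 206)*(-14/47 + (-1501 + 298)) = ((-24 - 638) - 206)*(-14/47 - 1203) = (-662 - 206)*(-56555/47) = -868*(-56555/47) = 49089740/47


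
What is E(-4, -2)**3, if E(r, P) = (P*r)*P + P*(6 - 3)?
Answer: -10648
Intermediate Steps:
E(r, P) = 3*P + r*P**2 (E(r, P) = r*P**2 + P*3 = r*P**2 + 3*P = 3*P + r*P**2)
E(-4, -2)**3 = (-2*(3 - 2*(-4)))**3 = (-2*(3 + 8))**3 = (-2*11)**3 = (-22)**3 = -10648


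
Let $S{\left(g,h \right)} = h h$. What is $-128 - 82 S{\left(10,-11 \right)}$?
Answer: $-10050$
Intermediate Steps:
$S{\left(g,h \right)} = h^{2}$
$-128 - 82 S{\left(10,-11 \right)} = -128 - 82 \left(-11\right)^{2} = -128 - 9922 = -10050$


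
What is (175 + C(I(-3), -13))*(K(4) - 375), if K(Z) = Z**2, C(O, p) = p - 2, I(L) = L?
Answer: -57440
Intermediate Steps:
C(O, p) = -2 + p
(175 + C(I(-3), -13))*(K(4) - 375) = (175 + (-2 - 13))*(4**2 - 375) = (175 - 15)*(16 - 375) = 160*(-359) = -57440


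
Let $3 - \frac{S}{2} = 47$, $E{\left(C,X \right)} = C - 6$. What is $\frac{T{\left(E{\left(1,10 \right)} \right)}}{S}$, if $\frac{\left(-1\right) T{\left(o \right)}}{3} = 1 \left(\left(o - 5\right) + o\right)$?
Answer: $- \frac{45}{88} \approx -0.51136$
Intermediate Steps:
$E{\left(C,X \right)} = -6 + C$ ($E{\left(C,X \right)} = C - 6 = -6 + C$)
$S = -88$ ($S = 6 - 94 = -88$)
$T{\left(o \right)} = 15 - 6 o$ ($T{\left(o \right)} = - 3 \cdot 1 \left(\left(o - 5\right) + o\right) = - 3 \cdot 1 \left(\left(-5 + o\right) + o\right) = - 3 \cdot 1 \left(-5 + 2 o\right) = - 3 \left(-5 + 2 o\right) = 15 - 6 o$)
$\frac{T{\left(E{\left(1,10 \right)} \right)}}{S} = \frac{15 - 6 \left(-6 + 1\right)}{-88} = \left(15 - -30\right) \left(- \frac{1}{88}\right) = \left(15 + 30\right) \left(- \frac{1}{88}\right) = 45 \left(- \frac{1}{88}\right) = - \frac{45}{88}$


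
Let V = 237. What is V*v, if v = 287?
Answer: 68019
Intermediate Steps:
V*v = 237*287 = 68019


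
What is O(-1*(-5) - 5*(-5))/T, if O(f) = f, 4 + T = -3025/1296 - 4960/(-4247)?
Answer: -5326560/917273 ≈ -5.8070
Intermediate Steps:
T = -917273/177552 (T = -4 + (-3025/1296 - 4960/(-4247)) = -4 + (-3025*1/1296 - 4960*(-1/4247)) = -4 + (-3025/1296 + 160/137) = -4 - 207065/177552 = -917273/177552 ≈ -5.1662)
O(-1*(-5) - 5*(-5))/T = (-1*(-5) - 5*(-5))/(-917273/177552) = (5 + 25)*(-177552/917273) = 30*(-177552/917273) = -5326560/917273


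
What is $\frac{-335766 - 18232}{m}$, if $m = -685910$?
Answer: $\frac{176999}{342955} \approx 0.5161$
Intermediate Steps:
$\frac{-335766 - 18232}{m} = \frac{-335766 - 18232}{-685910} = \left(-353998\right) \left(- \frac{1}{685910}\right) = \frac{176999}{342955}$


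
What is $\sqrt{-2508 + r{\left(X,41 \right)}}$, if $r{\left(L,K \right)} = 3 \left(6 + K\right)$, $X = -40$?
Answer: $3 i \sqrt{263} \approx 48.652 i$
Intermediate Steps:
$r{\left(L,K \right)} = 18 + 3 K$
$\sqrt{-2508 + r{\left(X,41 \right)}} = \sqrt{-2508 + \left(18 + 3 \cdot 41\right)} = \sqrt{-2508 + \left(18 + 123\right)} = \sqrt{-2508 + 141} = \sqrt{-2367} = 3 i \sqrt{263}$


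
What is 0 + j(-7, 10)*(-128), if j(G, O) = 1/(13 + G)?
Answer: -64/3 ≈ -21.333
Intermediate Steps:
0 + j(-7, 10)*(-128) = 0 - 128/(13 - 7) = 0 - 128/6 = 0 + (1/6)*(-128) = 0 - 64/3 = -64/3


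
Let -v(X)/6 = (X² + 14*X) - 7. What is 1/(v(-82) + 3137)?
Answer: -1/30277 ≈ -3.3028e-5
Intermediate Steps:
v(X) = 42 - 84*X - 6*X² (v(X) = -6*((X² + 14*X) - 7) = -6*(-7 + X² + 14*X) = 42 - 84*X - 6*X²)
1/(v(-82) + 3137) = 1/((42 - 84*(-82) - 6*(-82)²) + 3137) = 1/((42 + 6888 - 6*6724) + 3137) = 1/((42 + 6888 - 40344) + 3137) = 1/(-33414 + 3137) = 1/(-30277) = -1/30277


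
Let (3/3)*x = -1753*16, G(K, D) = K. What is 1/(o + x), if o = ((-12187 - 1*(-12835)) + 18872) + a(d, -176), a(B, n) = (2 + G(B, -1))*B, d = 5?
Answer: -1/8493 ≈ -0.00011774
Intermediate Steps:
a(B, n) = B*(2 + B) (a(B, n) = (2 + B)*B = B*(2 + B))
x = -28048 (x = -1753*16 = -28048)
o = 19555 (o = ((-12187 - 1*(-12835)) + 18872) + 5*(2 + 5) = ((-12187 + 12835) + 18872) + 5*7 = (648 + 18872) + 35 = 19520 + 35 = 19555)
1/(o + x) = 1/(19555 - 28048) = 1/(-8493) = -1/8493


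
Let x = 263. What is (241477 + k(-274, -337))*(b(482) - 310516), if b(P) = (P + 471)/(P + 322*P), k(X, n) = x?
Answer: -343718680393530/4579 ≈ -7.5064e+10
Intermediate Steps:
k(X, n) = 263
b(P) = (471 + P)/(323*P) (b(P) = (471 + P)/((323*P)) = (471 + P)*(1/(323*P)) = (471 + P)/(323*P))
(241477 + k(-274, -337))*(b(482) - 310516) = (241477 + 263)*((1/323)*(471 + 482)/482 - 310516) = 241740*((1/323)*(1/482)*953 - 310516) = 241740*(953/155686 - 310516) = 241740*(-48342993023/155686) = -343718680393530/4579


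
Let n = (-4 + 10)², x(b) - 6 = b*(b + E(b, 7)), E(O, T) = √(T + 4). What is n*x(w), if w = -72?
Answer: 186840 - 2592*√11 ≈ 1.7824e+5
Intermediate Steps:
E(O, T) = √(4 + T)
x(b) = 6 + b*(b + √11) (x(b) = 6 + b*(b + √(4 + 7)) = 6 + b*(b + √11))
n = 36 (n = 6² = 36)
n*x(w) = 36*(6 + (-72)² - 72*√11) = 36*(6 + 5184 - 72*√11) = 36*(5190 - 72*√11) = 186840 - 2592*√11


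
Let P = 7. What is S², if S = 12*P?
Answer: 7056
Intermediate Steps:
S = 84 (S = 12*7 = 84)
S² = 84² = 7056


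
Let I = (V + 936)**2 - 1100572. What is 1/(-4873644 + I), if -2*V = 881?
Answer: -4/22914783 ≈ -1.7456e-7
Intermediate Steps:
V = -881/2 (V = -1/2*881 = -881/2 ≈ -440.50)
I = -3420207/4 (I = (-881/2 + 936)**2 - 1100572 = (991/2)**2 - 1100572 = 982081/4 - 1100572 = -3420207/4 ≈ -8.5505e+5)
1/(-4873644 + I) = 1/(-4873644 - 3420207/4) = 1/(-22914783/4) = -4/22914783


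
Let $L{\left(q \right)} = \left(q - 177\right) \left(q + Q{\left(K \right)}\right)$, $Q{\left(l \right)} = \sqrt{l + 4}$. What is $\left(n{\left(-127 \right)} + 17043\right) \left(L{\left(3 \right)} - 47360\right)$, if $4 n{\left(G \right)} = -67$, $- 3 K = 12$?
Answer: $- \frac{1630501805}{2} \approx -8.1525 \cdot 10^{8}$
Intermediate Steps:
$K = -4$ ($K = \left(- \frac{1}{3}\right) 12 = -4$)
$Q{\left(l \right)} = \sqrt{4 + l}$
$n{\left(G \right)} = - \frac{67}{4}$ ($n{\left(G \right)} = \frac{1}{4} \left(-67\right) = - \frac{67}{4}$)
$L{\left(q \right)} = q \left(-177 + q\right)$ ($L{\left(q \right)} = \left(q - 177\right) \left(q + \sqrt{4 - 4}\right) = \left(-177 + q\right) \left(q + \sqrt{0}\right) = \left(-177 + q\right) \left(q + 0\right) = \left(-177 + q\right) q = q \left(-177 + q\right)$)
$\left(n{\left(-127 \right)} + 17043\right) \left(L{\left(3 \right)} - 47360\right) = \left(- \frac{67}{4} + 17043\right) \left(3 \left(-177 + 3\right) - 47360\right) = \frac{68105 \left(3 \left(-174\right) - 47360\right)}{4} = \frac{68105 \left(-522 - 47360\right)}{4} = \frac{68105}{4} \left(-47882\right) = - \frac{1630501805}{2}$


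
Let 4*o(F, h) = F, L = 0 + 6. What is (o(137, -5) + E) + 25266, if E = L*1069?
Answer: 126857/4 ≈ 31714.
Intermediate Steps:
L = 6
o(F, h) = F/4
E = 6414 (E = 6*1069 = 6414)
(o(137, -5) + E) + 25266 = ((¼)*137 + 6414) + 25266 = (137/4 + 6414) + 25266 = 25793/4 + 25266 = 126857/4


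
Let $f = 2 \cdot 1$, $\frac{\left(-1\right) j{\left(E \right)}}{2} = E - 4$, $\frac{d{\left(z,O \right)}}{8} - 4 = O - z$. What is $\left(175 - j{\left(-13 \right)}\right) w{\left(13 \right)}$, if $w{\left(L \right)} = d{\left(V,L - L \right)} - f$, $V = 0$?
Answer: $4230$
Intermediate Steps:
$d{\left(z,O \right)} = 32 - 8 z + 8 O$ ($d{\left(z,O \right)} = 32 + 8 \left(O - z\right) = 32 + \left(- 8 z + 8 O\right) = 32 - 8 z + 8 O$)
$j{\left(E \right)} = 8 - 2 E$ ($j{\left(E \right)} = - 2 \left(E - 4\right) = - 2 \left(-4 + E\right) = 8 - 2 E$)
$f = 2$
$w{\left(L \right)} = 30$ ($w{\left(L \right)} = \left(32 - 0 + 8 \left(L - L\right)\right) - 2 = \left(32 + 0 + 8 \cdot 0\right) - 2 = \left(32 + 0 + 0\right) - 2 = 32 - 2 = 30$)
$\left(175 - j{\left(-13 \right)}\right) w{\left(13 \right)} = \left(175 - \left(8 - -26\right)\right) 30 = \left(175 - \left(8 + 26\right)\right) 30 = \left(175 - 34\right) 30 = 141 \cdot 30 = 4230$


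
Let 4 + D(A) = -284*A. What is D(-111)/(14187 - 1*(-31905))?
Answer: 7880/11523 ≈ 0.68385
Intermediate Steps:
D(A) = -4 - 284*A
D(-111)/(14187 - 1*(-31905)) = (-4 - 284*(-111))/(14187 - 1*(-31905)) = (-4 + 31524)/(14187 + 31905) = 31520/46092 = 31520*(1/46092) = 7880/11523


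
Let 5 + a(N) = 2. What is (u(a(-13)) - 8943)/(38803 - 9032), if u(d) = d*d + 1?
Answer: -8933/29771 ≈ -0.30006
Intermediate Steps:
a(N) = -3 (a(N) = -5 + 2 = -3)
u(d) = 1 + d² (u(d) = d² + 1 = 1 + d²)
(u(a(-13)) - 8943)/(38803 - 9032) = ((1 + (-3)²) - 8943)/(38803 - 9032) = ((1 + 9) - 8943)/29771 = (10 - 8943)*(1/29771) = -8933*1/29771 = -8933/29771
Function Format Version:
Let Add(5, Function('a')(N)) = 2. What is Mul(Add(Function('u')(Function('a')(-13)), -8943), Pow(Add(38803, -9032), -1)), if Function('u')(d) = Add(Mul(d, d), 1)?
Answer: Rational(-8933, 29771) ≈ -0.30006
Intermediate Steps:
Function('a')(N) = -3 (Function('a')(N) = Add(-5, 2) = -3)
Function('u')(d) = Add(1, Pow(d, 2)) (Function('u')(d) = Add(Pow(d, 2), 1) = Add(1, Pow(d, 2)))
Mul(Add(Function('u')(Function('a')(-13)), -8943), Pow(Add(38803, -9032), -1)) = Mul(Add(Add(1, Pow(-3, 2)), -8943), Pow(Add(38803, -9032), -1)) = Mul(Add(Add(1, 9), -8943), Pow(29771, -1)) = Mul(Add(10, -8943), Rational(1, 29771)) = Mul(-8933, Rational(1, 29771)) = Rational(-8933, 29771)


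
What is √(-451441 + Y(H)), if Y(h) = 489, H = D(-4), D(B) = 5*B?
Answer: 2*I*√112738 ≈ 671.53*I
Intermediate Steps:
H = -20 (H = 5*(-4) = -20)
√(-451441 + Y(H)) = √(-451441 + 489) = √(-450952) = 2*I*√112738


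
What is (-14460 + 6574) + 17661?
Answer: 9775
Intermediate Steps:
(-14460 + 6574) + 17661 = -7886 + 17661 = 9775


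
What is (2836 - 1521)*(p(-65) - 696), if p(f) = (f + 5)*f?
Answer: 4213260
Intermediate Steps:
p(f) = f*(5 + f) (p(f) = (5 + f)*f = f*(5 + f))
(2836 - 1521)*(p(-65) - 696) = (2836 - 1521)*(-65*(5 - 65) - 696) = 1315*(-65*(-60) - 696) = 1315*(3900 - 696) = 1315*3204 = 4213260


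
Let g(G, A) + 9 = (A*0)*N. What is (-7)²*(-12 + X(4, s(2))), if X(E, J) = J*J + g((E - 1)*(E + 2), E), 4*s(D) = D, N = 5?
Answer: -4067/4 ≈ -1016.8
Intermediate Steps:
g(G, A) = -9 (g(G, A) = -9 + (A*0)*5 = -9 + 0*5 = -9 + 0 = -9)
s(D) = D/4
X(E, J) = -9 + J² (X(E, J) = J*J - 9 = J² - 9 = -9 + J²)
(-7)²*(-12 + X(4, s(2))) = (-7)²*(-12 + (-9 + ((¼)*2)²)) = 49*(-12 + (-9 + (½)²)) = 49*(-12 + (-9 + ¼)) = 49*(-12 - 35/4) = 49*(-83/4) = -4067/4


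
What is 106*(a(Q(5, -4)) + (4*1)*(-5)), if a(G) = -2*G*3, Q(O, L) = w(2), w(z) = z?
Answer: -3392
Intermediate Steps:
Q(O, L) = 2
a(G) = -6*G
106*(a(Q(5, -4)) + (4*1)*(-5)) = 106*(-6*2 + (4*1)*(-5)) = 106*(-12 + 4*(-5)) = 106*(-12 - 20) = 106*(-32) = -3392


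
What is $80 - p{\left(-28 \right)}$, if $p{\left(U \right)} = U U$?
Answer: $-704$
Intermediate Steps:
$p{\left(U \right)} = U^{2}$
$80 - p{\left(-28 \right)} = 80 - \left(-28\right)^{2} = 80 - 784 = -704$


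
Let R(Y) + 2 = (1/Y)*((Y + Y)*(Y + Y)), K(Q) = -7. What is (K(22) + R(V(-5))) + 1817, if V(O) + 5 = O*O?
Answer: 1888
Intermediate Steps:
V(O) = -5 + O**2 (V(O) = -5 + O*O = -5 + O**2)
R(Y) = -2 + 4*Y (R(Y) = -2 + (1/Y)*((Y + Y)*(Y + Y)) = -2 + ((2*Y)*(2*Y))/Y = -2 + (4*Y**2)/Y = -2 + 4*Y)
(K(22) + R(V(-5))) + 1817 = (-7 + (-2 + 4*(-5 + (-5)**2))) + 1817 = (-7 + (-2 + 4*(-5 + 25))) + 1817 = (-7 + (-2 + 4*20)) + 1817 = (-7 + (-2 + 80)) + 1817 = (-7 + 78) + 1817 = 71 + 1817 = 1888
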